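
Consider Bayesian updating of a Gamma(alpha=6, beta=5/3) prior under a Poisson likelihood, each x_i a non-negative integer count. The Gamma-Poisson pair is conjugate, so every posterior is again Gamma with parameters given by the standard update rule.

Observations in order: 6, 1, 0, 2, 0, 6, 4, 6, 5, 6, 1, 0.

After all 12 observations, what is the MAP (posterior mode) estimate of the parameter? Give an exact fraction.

obs 1: x=6 → posterior Gamma(12, 8/3)
obs 2: x=1 → posterior Gamma(13, 11/3)
obs 3: x=0 → posterior Gamma(13, 14/3)
obs 4: x=2 → posterior Gamma(15, 17/3)
obs 5: x=0 → posterior Gamma(15, 20/3)
obs 6: x=6 → posterior Gamma(21, 23/3)
obs 7: x=4 → posterior Gamma(25, 26/3)
obs 8: x=6 → posterior Gamma(31, 29/3)
obs 9: x=5 → posterior Gamma(36, 32/3)
obs 10: x=6 → posterior Gamma(42, 35/3)
obs 11: x=1 → posterior Gamma(43, 38/3)
obs 12: x=0 → posterior Gamma(43, 41/3)

126/41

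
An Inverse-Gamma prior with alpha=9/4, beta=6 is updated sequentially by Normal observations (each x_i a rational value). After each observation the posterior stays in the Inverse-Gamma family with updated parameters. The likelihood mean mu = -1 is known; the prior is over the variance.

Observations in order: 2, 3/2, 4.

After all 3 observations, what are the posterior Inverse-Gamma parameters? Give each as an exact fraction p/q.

alpha=15/4, beta=209/8

obs 1: x=2 → posterior Inverse-Gamma(11/4, 21/2)
obs 2: x=3/2 → posterior Inverse-Gamma(13/4, 109/8)
obs 3: x=4 → posterior Inverse-Gamma(15/4, 209/8)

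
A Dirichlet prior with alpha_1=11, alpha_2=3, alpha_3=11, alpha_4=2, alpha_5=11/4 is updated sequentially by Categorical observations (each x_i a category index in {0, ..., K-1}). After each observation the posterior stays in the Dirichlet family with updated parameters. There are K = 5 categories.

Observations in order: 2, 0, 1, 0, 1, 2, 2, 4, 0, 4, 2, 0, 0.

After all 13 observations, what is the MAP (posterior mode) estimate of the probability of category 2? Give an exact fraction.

obs 1: x=2 → posterior Dirichlet(11, 3, 12, 2, 11/4)
obs 2: x=0 → posterior Dirichlet(12, 3, 12, 2, 11/4)
obs 3: x=1 → posterior Dirichlet(12, 4, 12, 2, 11/4)
obs 4: x=0 → posterior Dirichlet(13, 4, 12, 2, 11/4)
obs 5: x=1 → posterior Dirichlet(13, 5, 12, 2, 11/4)
obs 6: x=2 → posterior Dirichlet(13, 5, 13, 2, 11/4)
obs 7: x=2 → posterior Dirichlet(13, 5, 14, 2, 11/4)
obs 8: x=4 → posterior Dirichlet(13, 5, 14, 2, 15/4)
obs 9: x=0 → posterior Dirichlet(14, 5, 14, 2, 15/4)
obs 10: x=4 → posterior Dirichlet(14, 5, 14, 2, 19/4)
obs 11: x=2 → posterior Dirichlet(14, 5, 15, 2, 19/4)
obs 12: x=0 → posterior Dirichlet(15, 5, 15, 2, 19/4)
obs 13: x=0 → posterior Dirichlet(16, 5, 15, 2, 19/4)

56/151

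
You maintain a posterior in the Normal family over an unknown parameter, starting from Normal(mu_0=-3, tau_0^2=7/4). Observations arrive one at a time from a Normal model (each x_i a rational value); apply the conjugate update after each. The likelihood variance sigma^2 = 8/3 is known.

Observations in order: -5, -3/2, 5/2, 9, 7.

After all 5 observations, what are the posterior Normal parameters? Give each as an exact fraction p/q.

obs 1: x=-5 → posterior Normal(-201/53, 56/53)
obs 2: x=-3/2 → posterior Normal(-465/148, 28/37)
obs 3: x=5/2 → posterior Normal(-36/19, 56/95)
obs 4: x=9 → posterior Normal(9/116, 14/29)
obs 5: x=7 → posterior Normal(156/137, 56/137)

mu_0=156/137, tau_0^2=56/137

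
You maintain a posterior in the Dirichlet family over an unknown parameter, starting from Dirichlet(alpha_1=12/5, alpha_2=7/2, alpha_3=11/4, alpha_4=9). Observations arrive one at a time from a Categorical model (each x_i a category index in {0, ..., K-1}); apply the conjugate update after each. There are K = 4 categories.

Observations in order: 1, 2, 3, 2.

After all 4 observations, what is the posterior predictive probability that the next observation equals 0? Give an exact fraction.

obs 1: x=1 → posterior Dirichlet(12/5, 9/2, 11/4, 9)
obs 2: x=2 → posterior Dirichlet(12/5, 9/2, 15/4, 9)
obs 3: x=3 → posterior Dirichlet(12/5, 9/2, 15/4, 10)
obs 4: x=2 → posterior Dirichlet(12/5, 9/2, 19/4, 10)

48/433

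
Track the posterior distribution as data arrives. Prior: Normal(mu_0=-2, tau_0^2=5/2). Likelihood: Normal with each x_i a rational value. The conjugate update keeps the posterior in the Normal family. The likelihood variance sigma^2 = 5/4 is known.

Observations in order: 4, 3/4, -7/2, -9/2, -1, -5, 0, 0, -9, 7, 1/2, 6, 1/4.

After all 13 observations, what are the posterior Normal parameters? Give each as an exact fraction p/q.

obs 1: x=4 → posterior Normal(2, 5/6)
obs 2: x=3/4 → posterior Normal(3/2, 1/2)
obs 3: x=-7/2 → posterior Normal(1/14, 5/14)
obs 4: x=-9/2 → posterior Normal(-17/18, 5/18)
obs 5: x=-1 → posterior Normal(-21/22, 5/22)
obs 6: x=-5 → posterior Normal(-41/26, 5/26)
obs 7: x=0 → posterior Normal(-41/30, 1/6)
obs 8: x=0 → posterior Normal(-41/34, 5/34)
obs 9: x=-9 → posterior Normal(-77/38, 5/38)
obs 10: x=7 → posterior Normal(-7/6, 5/42)
obs 11: x=1/2 → posterior Normal(-47/46, 5/46)
obs 12: x=6 → posterior Normal(-23/50, 1/10)
obs 13: x=1/4 → posterior Normal(-11/27, 5/54)

mu_0=-11/27, tau_0^2=5/54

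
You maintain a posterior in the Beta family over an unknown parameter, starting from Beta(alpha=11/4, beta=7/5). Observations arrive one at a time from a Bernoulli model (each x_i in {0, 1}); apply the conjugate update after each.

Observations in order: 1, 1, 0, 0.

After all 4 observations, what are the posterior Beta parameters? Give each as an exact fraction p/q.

alpha=19/4, beta=17/5

obs 1: x=1 → posterior Beta(15/4, 7/5)
obs 2: x=1 → posterior Beta(19/4, 7/5)
obs 3: x=0 → posterior Beta(19/4, 12/5)
obs 4: x=0 → posterior Beta(19/4, 17/5)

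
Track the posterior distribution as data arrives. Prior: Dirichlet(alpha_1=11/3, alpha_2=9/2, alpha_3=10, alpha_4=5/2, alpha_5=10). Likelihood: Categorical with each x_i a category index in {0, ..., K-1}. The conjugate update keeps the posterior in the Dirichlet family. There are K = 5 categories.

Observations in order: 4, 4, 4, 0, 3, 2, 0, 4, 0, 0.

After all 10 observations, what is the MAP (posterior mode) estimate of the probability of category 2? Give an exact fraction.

30/107

obs 1: x=4 → posterior Dirichlet(11/3, 9/2, 10, 5/2, 11)
obs 2: x=4 → posterior Dirichlet(11/3, 9/2, 10, 5/2, 12)
obs 3: x=4 → posterior Dirichlet(11/3, 9/2, 10, 5/2, 13)
obs 4: x=0 → posterior Dirichlet(14/3, 9/2, 10, 5/2, 13)
obs 5: x=3 → posterior Dirichlet(14/3, 9/2, 10, 7/2, 13)
obs 6: x=2 → posterior Dirichlet(14/3, 9/2, 11, 7/2, 13)
obs 7: x=0 → posterior Dirichlet(17/3, 9/2, 11, 7/2, 13)
obs 8: x=4 → posterior Dirichlet(17/3, 9/2, 11, 7/2, 14)
obs 9: x=0 → posterior Dirichlet(20/3, 9/2, 11, 7/2, 14)
obs 10: x=0 → posterior Dirichlet(23/3, 9/2, 11, 7/2, 14)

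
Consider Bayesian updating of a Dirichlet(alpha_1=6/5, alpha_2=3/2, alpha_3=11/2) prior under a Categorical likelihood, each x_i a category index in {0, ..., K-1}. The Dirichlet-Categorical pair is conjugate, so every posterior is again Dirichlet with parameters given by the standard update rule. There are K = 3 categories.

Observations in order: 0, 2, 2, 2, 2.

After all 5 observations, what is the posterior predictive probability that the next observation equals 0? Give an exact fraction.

obs 1: x=0 → posterior Dirichlet(11/5, 3/2, 11/2)
obs 2: x=2 → posterior Dirichlet(11/5, 3/2, 13/2)
obs 3: x=2 → posterior Dirichlet(11/5, 3/2, 15/2)
obs 4: x=2 → posterior Dirichlet(11/5, 3/2, 17/2)
obs 5: x=2 → posterior Dirichlet(11/5, 3/2, 19/2)

1/6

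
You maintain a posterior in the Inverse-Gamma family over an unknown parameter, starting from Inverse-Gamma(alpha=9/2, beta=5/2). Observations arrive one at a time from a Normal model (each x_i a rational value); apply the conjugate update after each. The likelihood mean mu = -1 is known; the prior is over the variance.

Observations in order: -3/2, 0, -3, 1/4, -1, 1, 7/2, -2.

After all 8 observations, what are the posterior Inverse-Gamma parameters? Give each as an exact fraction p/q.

alpha=17/2, beta=593/32

obs 1: x=-3/2 → posterior Inverse-Gamma(5, 21/8)
obs 2: x=0 → posterior Inverse-Gamma(11/2, 25/8)
obs 3: x=-3 → posterior Inverse-Gamma(6, 41/8)
obs 4: x=1/4 → posterior Inverse-Gamma(13/2, 189/32)
obs 5: x=-1 → posterior Inverse-Gamma(7, 189/32)
obs 6: x=1 → posterior Inverse-Gamma(15/2, 253/32)
obs 7: x=7/2 → posterior Inverse-Gamma(8, 577/32)
obs 8: x=-2 → posterior Inverse-Gamma(17/2, 593/32)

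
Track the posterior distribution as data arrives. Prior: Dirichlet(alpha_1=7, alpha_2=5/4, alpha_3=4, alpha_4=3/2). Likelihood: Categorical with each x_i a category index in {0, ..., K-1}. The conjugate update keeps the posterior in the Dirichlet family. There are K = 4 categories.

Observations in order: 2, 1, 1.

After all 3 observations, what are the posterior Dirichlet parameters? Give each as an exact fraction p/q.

obs 1: x=2 → posterior Dirichlet(7, 5/4, 5, 3/2)
obs 2: x=1 → posterior Dirichlet(7, 9/4, 5, 3/2)
obs 3: x=1 → posterior Dirichlet(7, 13/4, 5, 3/2)

alpha_1=7, alpha_2=13/4, alpha_3=5, alpha_4=3/2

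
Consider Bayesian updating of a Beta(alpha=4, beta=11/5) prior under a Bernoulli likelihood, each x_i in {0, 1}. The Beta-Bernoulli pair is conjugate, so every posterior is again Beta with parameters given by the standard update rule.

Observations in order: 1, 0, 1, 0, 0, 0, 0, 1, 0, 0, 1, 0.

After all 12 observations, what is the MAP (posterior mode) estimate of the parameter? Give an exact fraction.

35/81

obs 1: x=1 → posterior Beta(5, 11/5)
obs 2: x=0 → posterior Beta(5, 16/5)
obs 3: x=1 → posterior Beta(6, 16/5)
obs 4: x=0 → posterior Beta(6, 21/5)
obs 5: x=0 → posterior Beta(6, 26/5)
obs 6: x=0 → posterior Beta(6, 31/5)
obs 7: x=0 → posterior Beta(6, 36/5)
obs 8: x=1 → posterior Beta(7, 36/5)
obs 9: x=0 → posterior Beta(7, 41/5)
obs 10: x=0 → posterior Beta(7, 46/5)
obs 11: x=1 → posterior Beta(8, 46/5)
obs 12: x=0 → posterior Beta(8, 51/5)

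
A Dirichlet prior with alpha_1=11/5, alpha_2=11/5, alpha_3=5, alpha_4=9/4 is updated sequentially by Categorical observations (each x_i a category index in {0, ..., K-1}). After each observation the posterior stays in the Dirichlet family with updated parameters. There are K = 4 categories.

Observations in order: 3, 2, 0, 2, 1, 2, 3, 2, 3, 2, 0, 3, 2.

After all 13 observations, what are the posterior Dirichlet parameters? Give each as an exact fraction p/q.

obs 1: x=3 → posterior Dirichlet(11/5, 11/5, 5, 13/4)
obs 2: x=2 → posterior Dirichlet(11/5, 11/5, 6, 13/4)
obs 3: x=0 → posterior Dirichlet(16/5, 11/5, 6, 13/4)
obs 4: x=2 → posterior Dirichlet(16/5, 11/5, 7, 13/4)
obs 5: x=1 → posterior Dirichlet(16/5, 16/5, 7, 13/4)
obs 6: x=2 → posterior Dirichlet(16/5, 16/5, 8, 13/4)
obs 7: x=3 → posterior Dirichlet(16/5, 16/5, 8, 17/4)
obs 8: x=2 → posterior Dirichlet(16/5, 16/5, 9, 17/4)
obs 9: x=3 → posterior Dirichlet(16/5, 16/5, 9, 21/4)
obs 10: x=2 → posterior Dirichlet(16/5, 16/5, 10, 21/4)
obs 11: x=0 → posterior Dirichlet(21/5, 16/5, 10, 21/4)
obs 12: x=3 → posterior Dirichlet(21/5, 16/5, 10, 25/4)
obs 13: x=2 → posterior Dirichlet(21/5, 16/5, 11, 25/4)

alpha_1=21/5, alpha_2=16/5, alpha_3=11, alpha_4=25/4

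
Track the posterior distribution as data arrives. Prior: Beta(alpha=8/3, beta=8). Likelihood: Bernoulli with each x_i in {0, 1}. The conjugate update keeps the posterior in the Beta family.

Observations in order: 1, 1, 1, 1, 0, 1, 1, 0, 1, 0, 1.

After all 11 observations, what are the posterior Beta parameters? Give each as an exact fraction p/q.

alpha=32/3, beta=11

obs 1: x=1 → posterior Beta(11/3, 8)
obs 2: x=1 → posterior Beta(14/3, 8)
obs 3: x=1 → posterior Beta(17/3, 8)
obs 4: x=1 → posterior Beta(20/3, 8)
obs 5: x=0 → posterior Beta(20/3, 9)
obs 6: x=1 → posterior Beta(23/3, 9)
obs 7: x=1 → posterior Beta(26/3, 9)
obs 8: x=0 → posterior Beta(26/3, 10)
obs 9: x=1 → posterior Beta(29/3, 10)
obs 10: x=0 → posterior Beta(29/3, 11)
obs 11: x=1 → posterior Beta(32/3, 11)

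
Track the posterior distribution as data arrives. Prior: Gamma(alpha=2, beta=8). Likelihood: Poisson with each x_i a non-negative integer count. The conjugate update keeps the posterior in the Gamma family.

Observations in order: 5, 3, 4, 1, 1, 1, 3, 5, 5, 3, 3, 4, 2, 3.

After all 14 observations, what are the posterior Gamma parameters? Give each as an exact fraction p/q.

alpha=45, beta=22

obs 1: x=5 → posterior Gamma(7, 9)
obs 2: x=3 → posterior Gamma(10, 10)
obs 3: x=4 → posterior Gamma(14, 11)
obs 4: x=1 → posterior Gamma(15, 12)
obs 5: x=1 → posterior Gamma(16, 13)
obs 6: x=1 → posterior Gamma(17, 14)
obs 7: x=3 → posterior Gamma(20, 15)
obs 8: x=5 → posterior Gamma(25, 16)
obs 9: x=5 → posterior Gamma(30, 17)
obs 10: x=3 → posterior Gamma(33, 18)
obs 11: x=3 → posterior Gamma(36, 19)
obs 12: x=4 → posterior Gamma(40, 20)
obs 13: x=2 → posterior Gamma(42, 21)
obs 14: x=3 → posterior Gamma(45, 22)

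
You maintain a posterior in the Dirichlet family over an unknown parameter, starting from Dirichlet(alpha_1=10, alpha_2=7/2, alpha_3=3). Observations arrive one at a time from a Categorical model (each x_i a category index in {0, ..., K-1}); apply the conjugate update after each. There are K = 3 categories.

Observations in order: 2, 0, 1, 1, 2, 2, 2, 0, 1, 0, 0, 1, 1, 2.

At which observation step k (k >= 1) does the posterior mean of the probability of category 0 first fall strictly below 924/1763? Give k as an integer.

obs 1: x=2 → posterior Dirichlet(10, 7/2, 4)
obs 2: x=0 → posterior Dirichlet(11, 7/2, 4)
obs 3: x=1 → posterior Dirichlet(11, 9/2, 4)
obs 4: x=1 → posterior Dirichlet(11, 11/2, 4)
obs 5: x=2 → posterior Dirichlet(11, 11/2, 5)
obs 6: x=2 → posterior Dirichlet(11, 11/2, 6)
obs 7: x=2 → posterior Dirichlet(11, 11/2, 7)
obs 8: x=0 → posterior Dirichlet(12, 11/2, 7)
obs 9: x=1 → posterior Dirichlet(12, 13/2, 7)
obs 10: x=0 → posterior Dirichlet(13, 13/2, 7)
obs 11: x=0 → posterior Dirichlet(14, 13/2, 7)
obs 12: x=1 → posterior Dirichlet(14, 15/2, 7)
obs 13: x=1 → posterior Dirichlet(14, 17/2, 7)
obs 14: x=2 → posterior Dirichlet(14, 17/2, 8)

k = 5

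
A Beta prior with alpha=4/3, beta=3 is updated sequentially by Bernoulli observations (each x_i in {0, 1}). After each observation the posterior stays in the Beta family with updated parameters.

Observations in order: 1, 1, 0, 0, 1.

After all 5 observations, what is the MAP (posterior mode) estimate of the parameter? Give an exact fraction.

5/11

obs 1: x=1 → posterior Beta(7/3, 3)
obs 2: x=1 → posterior Beta(10/3, 3)
obs 3: x=0 → posterior Beta(10/3, 4)
obs 4: x=0 → posterior Beta(10/3, 5)
obs 5: x=1 → posterior Beta(13/3, 5)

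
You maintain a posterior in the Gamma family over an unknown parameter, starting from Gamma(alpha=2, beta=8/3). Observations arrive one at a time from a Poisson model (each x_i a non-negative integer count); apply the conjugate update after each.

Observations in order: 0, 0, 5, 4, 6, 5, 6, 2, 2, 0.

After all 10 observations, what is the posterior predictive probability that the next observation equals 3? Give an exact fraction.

57733839527811049126948088161751811606568657150078353408/280178615691291310066515073129601716457550332348938233401

obs 1: x=0 → posterior Gamma(2, 11/3)
obs 2: x=0 → posterior Gamma(2, 14/3)
obs 3: x=5 → posterior Gamma(7, 17/3)
obs 4: x=4 → posterior Gamma(11, 20/3)
obs 5: x=6 → posterior Gamma(17, 23/3)
obs 6: x=5 → posterior Gamma(22, 26/3)
obs 7: x=6 → posterior Gamma(28, 29/3)
obs 8: x=2 → posterior Gamma(30, 32/3)
obs 9: x=2 → posterior Gamma(32, 35/3)
obs 10: x=0 → posterior Gamma(32, 38/3)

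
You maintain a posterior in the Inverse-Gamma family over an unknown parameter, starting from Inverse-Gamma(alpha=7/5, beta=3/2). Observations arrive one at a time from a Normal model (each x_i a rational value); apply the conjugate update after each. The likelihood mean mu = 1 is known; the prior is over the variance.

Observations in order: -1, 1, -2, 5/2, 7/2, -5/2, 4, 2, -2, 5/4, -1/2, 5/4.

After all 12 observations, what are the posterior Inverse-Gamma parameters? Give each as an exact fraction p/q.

obs 1: x=-1 → posterior Inverse-Gamma(19/10, 7/2)
obs 2: x=1 → posterior Inverse-Gamma(12/5, 7/2)
obs 3: x=-2 → posterior Inverse-Gamma(29/10, 8)
obs 4: x=5/2 → posterior Inverse-Gamma(17/5, 73/8)
obs 5: x=7/2 → posterior Inverse-Gamma(39/10, 49/4)
obs 6: x=-5/2 → posterior Inverse-Gamma(22/5, 147/8)
obs 7: x=4 → posterior Inverse-Gamma(49/10, 183/8)
obs 8: x=2 → posterior Inverse-Gamma(27/5, 187/8)
obs 9: x=-2 → posterior Inverse-Gamma(59/10, 223/8)
obs 10: x=5/4 → posterior Inverse-Gamma(32/5, 893/32)
obs 11: x=-1/2 → posterior Inverse-Gamma(69/10, 929/32)
obs 12: x=5/4 → posterior Inverse-Gamma(37/5, 465/16)

alpha=37/5, beta=465/16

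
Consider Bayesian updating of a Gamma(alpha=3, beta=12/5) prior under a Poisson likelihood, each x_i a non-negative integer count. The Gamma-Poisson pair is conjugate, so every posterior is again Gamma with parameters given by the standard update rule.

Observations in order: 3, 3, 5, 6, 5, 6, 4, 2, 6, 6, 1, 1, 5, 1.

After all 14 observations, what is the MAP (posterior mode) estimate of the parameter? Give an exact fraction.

obs 1: x=3 → posterior Gamma(6, 17/5)
obs 2: x=3 → posterior Gamma(9, 22/5)
obs 3: x=5 → posterior Gamma(14, 27/5)
obs 4: x=6 → posterior Gamma(20, 32/5)
obs 5: x=5 → posterior Gamma(25, 37/5)
obs 6: x=6 → posterior Gamma(31, 42/5)
obs 7: x=4 → posterior Gamma(35, 47/5)
obs 8: x=2 → posterior Gamma(37, 52/5)
obs 9: x=6 → posterior Gamma(43, 57/5)
obs 10: x=6 → posterior Gamma(49, 62/5)
obs 11: x=1 → posterior Gamma(50, 67/5)
obs 12: x=1 → posterior Gamma(51, 72/5)
obs 13: x=5 → posterior Gamma(56, 77/5)
obs 14: x=1 → posterior Gamma(57, 82/5)

140/41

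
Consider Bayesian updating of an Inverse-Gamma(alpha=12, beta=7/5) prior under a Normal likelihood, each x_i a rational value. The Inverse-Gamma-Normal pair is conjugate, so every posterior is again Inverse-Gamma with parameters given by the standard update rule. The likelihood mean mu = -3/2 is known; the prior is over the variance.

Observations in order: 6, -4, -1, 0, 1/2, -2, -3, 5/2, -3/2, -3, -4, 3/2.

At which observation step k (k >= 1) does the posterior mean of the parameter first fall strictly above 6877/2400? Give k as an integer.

obs 1: x=6 → posterior Inverse-Gamma(25/2, 1181/40)
obs 2: x=-4 → posterior Inverse-Gamma(13, 653/20)
obs 3: x=-1 → posterior Inverse-Gamma(27/2, 1311/40)
obs 4: x=0 → posterior Inverse-Gamma(14, 339/10)
obs 5: x=1/2 → posterior Inverse-Gamma(29/2, 359/10)
obs 6: x=-2 → posterior Inverse-Gamma(15, 1441/40)
obs 7: x=-3 → posterior Inverse-Gamma(31/2, 743/20)
obs 8: x=5/2 → posterior Inverse-Gamma(16, 903/20)
obs 9: x=-3/2 → posterior Inverse-Gamma(33/2, 903/20)
obs 10: x=-3 → posterior Inverse-Gamma(17, 1851/40)
obs 11: x=-4 → posterior Inverse-Gamma(35/2, 247/5)
obs 12: x=3/2 → posterior Inverse-Gamma(18, 539/10)

k = 8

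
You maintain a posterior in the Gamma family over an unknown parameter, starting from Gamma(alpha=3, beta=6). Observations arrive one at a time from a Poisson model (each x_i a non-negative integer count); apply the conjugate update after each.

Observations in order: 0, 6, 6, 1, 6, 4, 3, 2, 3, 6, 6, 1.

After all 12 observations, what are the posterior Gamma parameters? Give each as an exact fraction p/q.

alpha=47, beta=18

obs 1: x=0 → posterior Gamma(3, 7)
obs 2: x=6 → posterior Gamma(9, 8)
obs 3: x=6 → posterior Gamma(15, 9)
obs 4: x=1 → posterior Gamma(16, 10)
obs 5: x=6 → posterior Gamma(22, 11)
obs 6: x=4 → posterior Gamma(26, 12)
obs 7: x=3 → posterior Gamma(29, 13)
obs 8: x=2 → posterior Gamma(31, 14)
obs 9: x=3 → posterior Gamma(34, 15)
obs 10: x=6 → posterior Gamma(40, 16)
obs 11: x=6 → posterior Gamma(46, 17)
obs 12: x=1 → posterior Gamma(47, 18)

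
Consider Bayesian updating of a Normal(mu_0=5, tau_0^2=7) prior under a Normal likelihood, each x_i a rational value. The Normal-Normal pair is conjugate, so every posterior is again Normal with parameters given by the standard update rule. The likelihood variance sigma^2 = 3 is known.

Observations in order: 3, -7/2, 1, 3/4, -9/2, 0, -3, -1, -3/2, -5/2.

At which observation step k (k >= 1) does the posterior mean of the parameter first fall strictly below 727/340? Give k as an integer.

k = 2

obs 1: x=3 → posterior Normal(18/5, 21/10)
obs 2: x=-7/2 → posterior Normal(23/34, 21/17)
obs 3: x=1 → posterior Normal(37/48, 7/8)
obs 4: x=3/4 → posterior Normal(95/124, 21/31)
obs 5: x=-9/2 → posterior Normal(-31/152, 21/38)
obs 6: x=0 → posterior Normal(-31/180, 7/15)
obs 7: x=-3 → posterior Normal(-115/208, 21/52)
obs 8: x=-1 → posterior Normal(-143/236, 21/59)
obs 9: x=-3/2 → posterior Normal(-185/264, 7/22)
obs 10: x=-5/2 → posterior Normal(-255/292, 21/73)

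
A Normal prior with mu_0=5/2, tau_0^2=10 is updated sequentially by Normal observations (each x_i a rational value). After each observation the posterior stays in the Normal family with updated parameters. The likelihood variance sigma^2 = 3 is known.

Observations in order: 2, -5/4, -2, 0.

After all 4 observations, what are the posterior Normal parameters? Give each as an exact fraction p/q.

obs 1: x=2 → posterior Normal(55/26, 30/13)
obs 2: x=-5/4 → posterior Normal(15/23, 30/23)
obs 3: x=-2 → posterior Normal(-5/33, 10/11)
obs 4: x=0 → posterior Normal(-5/43, 30/43)

mu_0=-5/43, tau_0^2=30/43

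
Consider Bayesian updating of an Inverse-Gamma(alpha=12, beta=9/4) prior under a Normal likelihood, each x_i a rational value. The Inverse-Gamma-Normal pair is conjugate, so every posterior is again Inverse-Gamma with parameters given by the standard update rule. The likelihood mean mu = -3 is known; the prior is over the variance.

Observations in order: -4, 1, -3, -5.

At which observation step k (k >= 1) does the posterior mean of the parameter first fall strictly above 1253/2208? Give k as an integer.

obs 1: x=-4 → posterior Inverse-Gamma(25/2, 11/4)
obs 2: x=1 → posterior Inverse-Gamma(13, 43/4)
obs 3: x=-3 → posterior Inverse-Gamma(27/2, 43/4)
obs 4: x=-5 → posterior Inverse-Gamma(14, 51/4)

k = 2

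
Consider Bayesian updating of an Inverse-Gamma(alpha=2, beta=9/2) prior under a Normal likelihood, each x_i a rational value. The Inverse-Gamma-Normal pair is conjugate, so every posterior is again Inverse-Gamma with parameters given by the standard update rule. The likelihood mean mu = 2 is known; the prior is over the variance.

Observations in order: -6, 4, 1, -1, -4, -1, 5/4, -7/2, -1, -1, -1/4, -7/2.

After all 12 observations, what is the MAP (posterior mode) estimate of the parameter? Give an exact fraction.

obs 1: x=-6 → posterior Inverse-Gamma(5/2, 73/2)
obs 2: x=4 → posterior Inverse-Gamma(3, 77/2)
obs 3: x=1 → posterior Inverse-Gamma(7/2, 39)
obs 4: x=-1 → posterior Inverse-Gamma(4, 87/2)
obs 5: x=-4 → posterior Inverse-Gamma(9/2, 123/2)
obs 6: x=-1 → posterior Inverse-Gamma(5, 66)
obs 7: x=5/4 → posterior Inverse-Gamma(11/2, 2121/32)
obs 8: x=-7/2 → posterior Inverse-Gamma(6, 2605/32)
obs 9: x=-1 → posterior Inverse-Gamma(13/2, 2749/32)
obs 10: x=-1 → posterior Inverse-Gamma(7, 2893/32)
obs 11: x=-1/4 → posterior Inverse-Gamma(15/2, 1487/16)
obs 12: x=-7/2 → posterior Inverse-Gamma(8, 1729/16)

1729/144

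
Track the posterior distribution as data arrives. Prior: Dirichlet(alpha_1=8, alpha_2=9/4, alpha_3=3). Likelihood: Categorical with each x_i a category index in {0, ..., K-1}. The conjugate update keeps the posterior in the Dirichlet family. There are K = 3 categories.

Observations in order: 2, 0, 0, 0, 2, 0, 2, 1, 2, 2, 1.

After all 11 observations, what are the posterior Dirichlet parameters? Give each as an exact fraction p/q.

obs 1: x=2 → posterior Dirichlet(8, 9/4, 4)
obs 2: x=0 → posterior Dirichlet(9, 9/4, 4)
obs 3: x=0 → posterior Dirichlet(10, 9/4, 4)
obs 4: x=0 → posterior Dirichlet(11, 9/4, 4)
obs 5: x=2 → posterior Dirichlet(11, 9/4, 5)
obs 6: x=0 → posterior Dirichlet(12, 9/4, 5)
obs 7: x=2 → posterior Dirichlet(12, 9/4, 6)
obs 8: x=1 → posterior Dirichlet(12, 13/4, 6)
obs 9: x=2 → posterior Dirichlet(12, 13/4, 7)
obs 10: x=2 → posterior Dirichlet(12, 13/4, 8)
obs 11: x=1 → posterior Dirichlet(12, 17/4, 8)

alpha_1=12, alpha_2=17/4, alpha_3=8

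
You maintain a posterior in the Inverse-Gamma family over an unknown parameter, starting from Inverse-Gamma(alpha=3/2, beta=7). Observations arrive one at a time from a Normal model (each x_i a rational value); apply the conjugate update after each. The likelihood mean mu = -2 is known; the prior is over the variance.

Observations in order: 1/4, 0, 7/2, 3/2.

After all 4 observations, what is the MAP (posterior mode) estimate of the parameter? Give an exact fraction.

obs 1: x=1/4 → posterior Inverse-Gamma(2, 305/32)
obs 2: x=0 → posterior Inverse-Gamma(5/2, 369/32)
obs 3: x=7/2 → posterior Inverse-Gamma(3, 853/32)
obs 4: x=3/2 → posterior Inverse-Gamma(7/2, 1049/32)

1049/144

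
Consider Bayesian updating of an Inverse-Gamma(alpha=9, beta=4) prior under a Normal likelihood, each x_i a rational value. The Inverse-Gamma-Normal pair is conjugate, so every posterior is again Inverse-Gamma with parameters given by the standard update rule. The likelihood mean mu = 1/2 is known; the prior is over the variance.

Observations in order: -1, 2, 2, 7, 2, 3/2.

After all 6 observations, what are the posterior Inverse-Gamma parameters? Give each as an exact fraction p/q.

obs 1: x=-1 → posterior Inverse-Gamma(19/2, 41/8)
obs 2: x=2 → posterior Inverse-Gamma(10, 25/4)
obs 3: x=2 → posterior Inverse-Gamma(21/2, 59/8)
obs 4: x=7 → posterior Inverse-Gamma(11, 57/2)
obs 5: x=2 → posterior Inverse-Gamma(23/2, 237/8)
obs 6: x=3/2 → posterior Inverse-Gamma(12, 241/8)

alpha=12, beta=241/8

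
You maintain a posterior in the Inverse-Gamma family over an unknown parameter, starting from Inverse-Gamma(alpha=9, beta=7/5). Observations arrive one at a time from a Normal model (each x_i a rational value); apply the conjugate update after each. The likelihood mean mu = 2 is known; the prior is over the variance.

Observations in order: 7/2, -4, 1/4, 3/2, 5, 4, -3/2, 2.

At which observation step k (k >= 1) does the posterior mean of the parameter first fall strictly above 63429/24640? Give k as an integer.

k = 6

obs 1: x=7/2 → posterior Inverse-Gamma(19/2, 101/40)
obs 2: x=-4 → posterior Inverse-Gamma(10, 821/40)
obs 3: x=1/4 → posterior Inverse-Gamma(21/2, 3529/160)
obs 4: x=3/2 → posterior Inverse-Gamma(11, 3549/160)
obs 5: x=5 → posterior Inverse-Gamma(23/2, 4269/160)
obs 6: x=4 → posterior Inverse-Gamma(12, 4589/160)
obs 7: x=-3/2 → posterior Inverse-Gamma(25/2, 5569/160)
obs 8: x=2 → posterior Inverse-Gamma(13, 5569/160)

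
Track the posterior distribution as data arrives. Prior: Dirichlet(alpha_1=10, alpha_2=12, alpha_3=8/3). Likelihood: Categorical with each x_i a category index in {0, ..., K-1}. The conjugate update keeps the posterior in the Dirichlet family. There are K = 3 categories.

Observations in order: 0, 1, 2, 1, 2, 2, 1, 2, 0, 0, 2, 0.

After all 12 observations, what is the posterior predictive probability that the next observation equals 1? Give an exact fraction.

obs 1: x=0 → posterior Dirichlet(11, 12, 8/3)
obs 2: x=1 → posterior Dirichlet(11, 13, 8/3)
obs 3: x=2 → posterior Dirichlet(11, 13, 11/3)
obs 4: x=1 → posterior Dirichlet(11, 14, 11/3)
obs 5: x=2 → posterior Dirichlet(11, 14, 14/3)
obs 6: x=2 → posterior Dirichlet(11, 14, 17/3)
obs 7: x=1 → posterior Dirichlet(11, 15, 17/3)
obs 8: x=2 → posterior Dirichlet(11, 15, 20/3)
obs 9: x=0 → posterior Dirichlet(12, 15, 20/3)
obs 10: x=0 → posterior Dirichlet(13, 15, 20/3)
obs 11: x=2 → posterior Dirichlet(13, 15, 23/3)
obs 12: x=0 → posterior Dirichlet(14, 15, 23/3)

9/22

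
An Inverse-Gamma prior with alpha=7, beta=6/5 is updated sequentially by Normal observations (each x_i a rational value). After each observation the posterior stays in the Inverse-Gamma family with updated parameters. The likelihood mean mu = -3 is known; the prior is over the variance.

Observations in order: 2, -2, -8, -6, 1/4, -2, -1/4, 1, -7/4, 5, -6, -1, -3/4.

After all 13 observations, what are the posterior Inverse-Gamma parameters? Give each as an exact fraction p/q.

alpha=27/2, beta=3623/40

obs 1: x=2 → posterior Inverse-Gamma(15/2, 137/10)
obs 2: x=-2 → posterior Inverse-Gamma(8, 71/5)
obs 3: x=-8 → posterior Inverse-Gamma(17/2, 267/10)
obs 4: x=-6 → posterior Inverse-Gamma(9, 156/5)
obs 5: x=1/4 → posterior Inverse-Gamma(19/2, 5837/160)
obs 6: x=-2 → posterior Inverse-Gamma(10, 5917/160)
obs 7: x=-1/4 → posterior Inverse-Gamma(21/2, 3261/80)
obs 8: x=1 → posterior Inverse-Gamma(11, 3901/80)
obs 9: x=-7/4 → posterior Inverse-Gamma(23/2, 7927/160)
obs 10: x=5 → posterior Inverse-Gamma(12, 13047/160)
obs 11: x=-6 → posterior Inverse-Gamma(25/2, 13767/160)
obs 12: x=-1 → posterior Inverse-Gamma(13, 14087/160)
obs 13: x=-3/4 → posterior Inverse-Gamma(27/2, 3623/40)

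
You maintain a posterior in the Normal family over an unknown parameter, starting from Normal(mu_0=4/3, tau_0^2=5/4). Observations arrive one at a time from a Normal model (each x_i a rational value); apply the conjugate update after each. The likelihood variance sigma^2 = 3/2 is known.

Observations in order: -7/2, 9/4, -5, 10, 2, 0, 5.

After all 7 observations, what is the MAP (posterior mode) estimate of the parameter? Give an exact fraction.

247/164

obs 1: x=-7/2 → posterior Normal(-19/22, 15/22)
obs 2: x=9/4 → posterior Normal(7/64, 15/32)
obs 3: x=-5 → posterior Normal(-31/28, 5/14)
obs 4: x=10 → posterior Normal(107/104, 15/52)
obs 5: x=2 → posterior Normal(147/124, 15/62)
obs 6: x=0 → posterior Normal(49/48, 5/24)
obs 7: x=5 → posterior Normal(247/164, 15/82)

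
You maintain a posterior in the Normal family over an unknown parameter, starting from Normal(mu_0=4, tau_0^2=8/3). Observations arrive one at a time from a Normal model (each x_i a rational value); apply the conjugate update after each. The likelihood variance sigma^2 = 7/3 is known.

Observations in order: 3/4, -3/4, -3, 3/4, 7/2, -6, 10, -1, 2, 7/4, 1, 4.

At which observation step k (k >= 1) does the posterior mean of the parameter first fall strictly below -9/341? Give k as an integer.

k = 6

obs 1: x=3/4 → posterior Normal(34/15, 56/45)
obs 2: x=-3/4 → posterior Normal(28/23, 56/69)
obs 3: x=-3 → posterior Normal(4/31, 56/93)
obs 4: x=3/4 → posterior Normal(10/39, 56/117)
obs 5: x=7/2 → posterior Normal(38/47, 56/141)
obs 6: x=-6 → posterior Normal(-2/11, 56/165)
obs 7: x=10 → posterior Normal(10/9, 8/27)
obs 8: x=-1 → posterior Normal(62/71, 56/213)
obs 9: x=2 → posterior Normal(78/79, 56/237)
obs 10: x=7/4 → posterior Normal(92/87, 56/261)
obs 11: x=1 → posterior Normal(20/19, 56/285)
obs 12: x=4 → posterior Normal(132/103, 56/309)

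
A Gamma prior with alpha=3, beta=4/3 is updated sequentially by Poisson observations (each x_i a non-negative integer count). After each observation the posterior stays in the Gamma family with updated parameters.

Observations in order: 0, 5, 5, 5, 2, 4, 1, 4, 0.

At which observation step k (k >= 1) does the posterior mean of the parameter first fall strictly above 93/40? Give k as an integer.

k = 2

obs 1: x=0 → posterior Gamma(3, 7/3)
obs 2: x=5 → posterior Gamma(8, 10/3)
obs 3: x=5 → posterior Gamma(13, 13/3)
obs 4: x=5 → posterior Gamma(18, 16/3)
obs 5: x=2 → posterior Gamma(20, 19/3)
obs 6: x=4 → posterior Gamma(24, 22/3)
obs 7: x=1 → posterior Gamma(25, 25/3)
obs 8: x=4 → posterior Gamma(29, 28/3)
obs 9: x=0 → posterior Gamma(29, 31/3)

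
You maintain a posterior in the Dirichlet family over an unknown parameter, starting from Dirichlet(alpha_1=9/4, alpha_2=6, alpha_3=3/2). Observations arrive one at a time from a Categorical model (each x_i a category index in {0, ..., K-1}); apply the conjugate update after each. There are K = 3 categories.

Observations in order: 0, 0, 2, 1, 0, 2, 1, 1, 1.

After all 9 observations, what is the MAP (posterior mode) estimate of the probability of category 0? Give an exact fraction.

17/63

obs 1: x=0 → posterior Dirichlet(13/4, 6, 3/2)
obs 2: x=0 → posterior Dirichlet(17/4, 6, 3/2)
obs 3: x=2 → posterior Dirichlet(17/4, 6, 5/2)
obs 4: x=1 → posterior Dirichlet(17/4, 7, 5/2)
obs 5: x=0 → posterior Dirichlet(21/4, 7, 5/2)
obs 6: x=2 → posterior Dirichlet(21/4, 7, 7/2)
obs 7: x=1 → posterior Dirichlet(21/4, 8, 7/2)
obs 8: x=1 → posterior Dirichlet(21/4, 9, 7/2)
obs 9: x=1 → posterior Dirichlet(21/4, 10, 7/2)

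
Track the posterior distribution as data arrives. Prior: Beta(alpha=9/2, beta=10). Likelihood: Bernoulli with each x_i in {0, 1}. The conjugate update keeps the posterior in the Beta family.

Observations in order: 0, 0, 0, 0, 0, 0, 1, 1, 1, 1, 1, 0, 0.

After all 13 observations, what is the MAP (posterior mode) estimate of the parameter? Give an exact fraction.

obs 1: x=0 → posterior Beta(9/2, 11)
obs 2: x=0 → posterior Beta(9/2, 12)
obs 3: x=0 → posterior Beta(9/2, 13)
obs 4: x=0 → posterior Beta(9/2, 14)
obs 5: x=0 → posterior Beta(9/2, 15)
obs 6: x=0 → posterior Beta(9/2, 16)
obs 7: x=1 → posterior Beta(11/2, 16)
obs 8: x=1 → posterior Beta(13/2, 16)
obs 9: x=1 → posterior Beta(15/2, 16)
obs 10: x=1 → posterior Beta(17/2, 16)
obs 11: x=1 → posterior Beta(19/2, 16)
obs 12: x=0 → posterior Beta(19/2, 17)
obs 13: x=0 → posterior Beta(19/2, 18)

1/3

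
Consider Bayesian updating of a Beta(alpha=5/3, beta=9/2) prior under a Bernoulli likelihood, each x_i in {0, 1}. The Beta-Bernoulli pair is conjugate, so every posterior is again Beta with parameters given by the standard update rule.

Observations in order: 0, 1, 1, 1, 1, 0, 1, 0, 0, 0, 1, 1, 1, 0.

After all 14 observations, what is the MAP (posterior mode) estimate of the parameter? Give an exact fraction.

obs 1: x=0 → posterior Beta(5/3, 11/2)
obs 2: x=1 → posterior Beta(8/3, 11/2)
obs 3: x=1 → posterior Beta(11/3, 11/2)
obs 4: x=1 → posterior Beta(14/3, 11/2)
obs 5: x=1 → posterior Beta(17/3, 11/2)
obs 6: x=0 → posterior Beta(17/3, 13/2)
obs 7: x=1 → posterior Beta(20/3, 13/2)
obs 8: x=0 → posterior Beta(20/3, 15/2)
obs 9: x=0 → posterior Beta(20/3, 17/2)
obs 10: x=0 → posterior Beta(20/3, 19/2)
obs 11: x=1 → posterior Beta(23/3, 19/2)
obs 12: x=1 → posterior Beta(26/3, 19/2)
obs 13: x=1 → posterior Beta(29/3, 19/2)
obs 14: x=0 → posterior Beta(29/3, 21/2)

52/109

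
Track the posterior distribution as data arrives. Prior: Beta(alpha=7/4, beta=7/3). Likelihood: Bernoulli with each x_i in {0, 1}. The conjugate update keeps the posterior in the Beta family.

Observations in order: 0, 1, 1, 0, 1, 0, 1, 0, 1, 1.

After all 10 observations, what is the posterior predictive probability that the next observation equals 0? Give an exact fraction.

76/169

obs 1: x=0 → posterior Beta(7/4, 10/3)
obs 2: x=1 → posterior Beta(11/4, 10/3)
obs 3: x=1 → posterior Beta(15/4, 10/3)
obs 4: x=0 → posterior Beta(15/4, 13/3)
obs 5: x=1 → posterior Beta(19/4, 13/3)
obs 6: x=0 → posterior Beta(19/4, 16/3)
obs 7: x=1 → posterior Beta(23/4, 16/3)
obs 8: x=0 → posterior Beta(23/4, 19/3)
obs 9: x=1 → posterior Beta(27/4, 19/3)
obs 10: x=1 → posterior Beta(31/4, 19/3)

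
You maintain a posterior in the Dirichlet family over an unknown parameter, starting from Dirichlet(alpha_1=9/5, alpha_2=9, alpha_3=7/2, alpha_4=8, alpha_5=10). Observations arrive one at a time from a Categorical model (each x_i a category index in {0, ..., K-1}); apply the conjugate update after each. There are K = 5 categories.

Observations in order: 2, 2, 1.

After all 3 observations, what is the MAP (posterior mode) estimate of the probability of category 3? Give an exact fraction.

70/303

obs 1: x=2 → posterior Dirichlet(9/5, 9, 9/2, 8, 10)
obs 2: x=2 → posterior Dirichlet(9/5, 9, 11/2, 8, 10)
obs 3: x=1 → posterior Dirichlet(9/5, 10, 11/2, 8, 10)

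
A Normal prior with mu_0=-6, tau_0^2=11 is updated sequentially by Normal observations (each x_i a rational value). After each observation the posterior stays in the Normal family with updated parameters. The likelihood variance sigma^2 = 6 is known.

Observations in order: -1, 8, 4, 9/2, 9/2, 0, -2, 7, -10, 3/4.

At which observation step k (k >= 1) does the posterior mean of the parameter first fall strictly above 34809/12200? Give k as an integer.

obs 1: x=-1 → posterior Normal(-47/17, 66/17)
obs 2: x=8 → posterior Normal(41/28, 33/14)
obs 3: x=4 → posterior Normal(85/39, 22/13)
obs 4: x=9/2 → posterior Normal(269/100, 33/25)
obs 5: x=9/2 → posterior Normal(184/61, 66/61)
obs 6: x=0 → posterior Normal(23/9, 11/12)
obs 7: x=-2 → posterior Normal(162/83, 66/83)
obs 8: x=7 → posterior Normal(239/94, 33/47)
obs 9: x=-10 → posterior Normal(43/35, 22/35)
obs 10: x=3/4 → posterior Normal(549/464, 33/58)

k = 5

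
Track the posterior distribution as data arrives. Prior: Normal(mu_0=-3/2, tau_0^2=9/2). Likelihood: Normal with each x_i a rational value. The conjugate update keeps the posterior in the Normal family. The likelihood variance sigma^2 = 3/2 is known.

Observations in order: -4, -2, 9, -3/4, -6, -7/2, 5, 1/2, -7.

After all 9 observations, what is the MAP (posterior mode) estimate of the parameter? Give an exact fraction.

-111/112

obs 1: x=-4 → posterior Normal(-27/8, 9/8)
obs 2: x=-2 → posterior Normal(-39/14, 9/14)
obs 3: x=9 → posterior Normal(3/4, 9/20)
obs 4: x=-3/4 → posterior Normal(21/52, 9/26)
obs 5: x=-6 → posterior Normal(-51/64, 9/32)
obs 6: x=-7/2 → posterior Normal(-93/76, 9/38)
obs 7: x=5 → posterior Normal(-3/8, 9/44)
obs 8: x=1/2 → posterior Normal(-27/100, 9/50)
obs 9: x=-7 → posterior Normal(-111/112, 9/56)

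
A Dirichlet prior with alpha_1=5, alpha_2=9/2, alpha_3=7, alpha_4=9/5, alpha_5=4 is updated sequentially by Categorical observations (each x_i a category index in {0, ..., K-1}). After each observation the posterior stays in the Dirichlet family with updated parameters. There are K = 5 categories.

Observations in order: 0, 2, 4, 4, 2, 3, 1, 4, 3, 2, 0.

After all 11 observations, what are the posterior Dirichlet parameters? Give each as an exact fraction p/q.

alpha_1=7, alpha_2=11/2, alpha_3=10, alpha_4=19/5, alpha_5=7

obs 1: x=0 → posterior Dirichlet(6, 9/2, 7, 9/5, 4)
obs 2: x=2 → posterior Dirichlet(6, 9/2, 8, 9/5, 4)
obs 3: x=4 → posterior Dirichlet(6, 9/2, 8, 9/5, 5)
obs 4: x=4 → posterior Dirichlet(6, 9/2, 8, 9/5, 6)
obs 5: x=2 → posterior Dirichlet(6, 9/2, 9, 9/5, 6)
obs 6: x=3 → posterior Dirichlet(6, 9/2, 9, 14/5, 6)
obs 7: x=1 → posterior Dirichlet(6, 11/2, 9, 14/5, 6)
obs 8: x=4 → posterior Dirichlet(6, 11/2, 9, 14/5, 7)
obs 9: x=3 → posterior Dirichlet(6, 11/2, 9, 19/5, 7)
obs 10: x=2 → posterior Dirichlet(6, 11/2, 10, 19/5, 7)
obs 11: x=0 → posterior Dirichlet(7, 11/2, 10, 19/5, 7)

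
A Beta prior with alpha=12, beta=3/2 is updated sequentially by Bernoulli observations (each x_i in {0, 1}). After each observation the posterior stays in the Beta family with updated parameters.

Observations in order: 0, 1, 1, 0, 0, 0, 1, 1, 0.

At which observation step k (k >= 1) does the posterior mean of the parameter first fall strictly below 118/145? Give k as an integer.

k = 4

obs 1: x=0 → posterior Beta(12, 5/2)
obs 2: x=1 → posterior Beta(13, 5/2)
obs 3: x=1 → posterior Beta(14, 5/2)
obs 4: x=0 → posterior Beta(14, 7/2)
obs 5: x=0 → posterior Beta(14, 9/2)
obs 6: x=0 → posterior Beta(14, 11/2)
obs 7: x=1 → posterior Beta(15, 11/2)
obs 8: x=1 → posterior Beta(16, 11/2)
obs 9: x=0 → posterior Beta(16, 13/2)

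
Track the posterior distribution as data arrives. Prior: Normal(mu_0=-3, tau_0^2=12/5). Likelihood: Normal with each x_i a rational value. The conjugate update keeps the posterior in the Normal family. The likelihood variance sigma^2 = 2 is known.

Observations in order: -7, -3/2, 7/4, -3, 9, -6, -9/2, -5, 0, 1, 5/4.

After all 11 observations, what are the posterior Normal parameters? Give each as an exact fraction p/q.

obs 1: x=-7 → posterior Normal(-57/11, 12/11)
obs 2: x=-3/2 → posterior Normal(-66/17, 12/17)
obs 3: x=7/4 → posterior Normal(-111/46, 12/23)
obs 4: x=-3 → posterior Normal(-147/58, 12/29)
obs 5: x=9 → posterior Normal(-39/70, 12/35)
obs 6: x=-6 → posterior Normal(-111/82, 12/41)
obs 7: x=-9/2 → posterior Normal(-165/94, 12/47)
obs 8: x=-5 → posterior Normal(-225/106, 12/53)
obs 9: x=0 → posterior Normal(-225/118, 12/59)
obs 10: x=1 → posterior Normal(-213/130, 12/65)
obs 11: x=5/4 → posterior Normal(-99/71, 12/71)

mu_0=-99/71, tau_0^2=12/71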